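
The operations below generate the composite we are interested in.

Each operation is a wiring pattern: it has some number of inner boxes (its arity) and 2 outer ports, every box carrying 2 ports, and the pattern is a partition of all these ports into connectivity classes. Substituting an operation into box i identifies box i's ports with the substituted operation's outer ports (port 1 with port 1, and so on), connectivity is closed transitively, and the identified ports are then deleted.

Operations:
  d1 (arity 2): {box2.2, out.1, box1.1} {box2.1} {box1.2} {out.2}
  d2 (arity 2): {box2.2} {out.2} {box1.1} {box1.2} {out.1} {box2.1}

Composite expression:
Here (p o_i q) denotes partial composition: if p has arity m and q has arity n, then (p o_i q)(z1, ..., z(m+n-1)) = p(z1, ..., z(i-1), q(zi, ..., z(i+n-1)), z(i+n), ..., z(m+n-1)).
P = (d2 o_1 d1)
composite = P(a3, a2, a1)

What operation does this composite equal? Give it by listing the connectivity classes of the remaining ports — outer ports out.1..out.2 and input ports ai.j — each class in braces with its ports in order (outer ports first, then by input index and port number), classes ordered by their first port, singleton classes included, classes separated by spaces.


{out.1} {out.2} {a1.1} {a1.2} {a2.1} {a2.2, a3.1} {a3.2}

Two ports join when wires chain via d2-identified ports.
the subtree at d1 composes to {out.1, a2.2, a3.1} {out.2} {a2.1} {a3.2} on (a3, a2); out.j = own outer ports
the subtree at d2 composes to {out.1} {out.2} {a1.1} {a1.2} {a2.1} {a2.2, a3.1} {a3.2} on (a3, a2, a1); out.j = own outer ports


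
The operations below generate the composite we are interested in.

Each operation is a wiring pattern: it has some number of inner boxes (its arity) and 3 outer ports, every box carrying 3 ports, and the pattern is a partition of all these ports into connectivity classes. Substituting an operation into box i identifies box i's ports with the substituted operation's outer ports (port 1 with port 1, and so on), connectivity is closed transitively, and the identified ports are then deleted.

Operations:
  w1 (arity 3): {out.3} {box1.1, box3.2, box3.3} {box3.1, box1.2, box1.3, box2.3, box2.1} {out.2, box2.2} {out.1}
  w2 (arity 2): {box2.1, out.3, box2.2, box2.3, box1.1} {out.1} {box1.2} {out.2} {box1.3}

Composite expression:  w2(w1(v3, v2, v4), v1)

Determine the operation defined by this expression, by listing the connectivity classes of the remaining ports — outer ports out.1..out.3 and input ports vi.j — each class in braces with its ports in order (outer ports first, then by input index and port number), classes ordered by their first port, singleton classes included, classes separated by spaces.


{out.1} {out.2} {out.3, v1.1, v1.2, v1.3} {v2.1, v2.3, v3.2, v3.3, v4.1} {v2.2} {v3.1, v4.2, v4.3}

Substituting into w2 glues patterns; closure does the rest.
through w1, on inputs (v3, v2, v4): {out.1} {out.2, v2.2} {out.3} {v2.1, v2.3, v3.2, v3.3, v4.1} {v3.1, v4.2, v4.3} (out.j = stage outer ports)
through w2, on inputs (v3, v2, v4, v1): {out.1} {out.2} {out.3, v1.1, v1.2, v1.3} {v2.1, v2.3, v3.2, v3.3, v4.1} {v2.2} {v3.1, v4.2, v4.3} (out.j = stage outer ports)


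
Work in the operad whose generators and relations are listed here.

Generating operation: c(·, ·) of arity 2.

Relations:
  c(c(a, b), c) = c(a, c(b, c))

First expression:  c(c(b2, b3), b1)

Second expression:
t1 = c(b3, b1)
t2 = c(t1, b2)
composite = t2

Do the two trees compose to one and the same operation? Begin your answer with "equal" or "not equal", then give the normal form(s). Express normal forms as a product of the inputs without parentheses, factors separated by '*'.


not equal: they reduce to b2 * b3 * b1 and b3 * b1 * b2


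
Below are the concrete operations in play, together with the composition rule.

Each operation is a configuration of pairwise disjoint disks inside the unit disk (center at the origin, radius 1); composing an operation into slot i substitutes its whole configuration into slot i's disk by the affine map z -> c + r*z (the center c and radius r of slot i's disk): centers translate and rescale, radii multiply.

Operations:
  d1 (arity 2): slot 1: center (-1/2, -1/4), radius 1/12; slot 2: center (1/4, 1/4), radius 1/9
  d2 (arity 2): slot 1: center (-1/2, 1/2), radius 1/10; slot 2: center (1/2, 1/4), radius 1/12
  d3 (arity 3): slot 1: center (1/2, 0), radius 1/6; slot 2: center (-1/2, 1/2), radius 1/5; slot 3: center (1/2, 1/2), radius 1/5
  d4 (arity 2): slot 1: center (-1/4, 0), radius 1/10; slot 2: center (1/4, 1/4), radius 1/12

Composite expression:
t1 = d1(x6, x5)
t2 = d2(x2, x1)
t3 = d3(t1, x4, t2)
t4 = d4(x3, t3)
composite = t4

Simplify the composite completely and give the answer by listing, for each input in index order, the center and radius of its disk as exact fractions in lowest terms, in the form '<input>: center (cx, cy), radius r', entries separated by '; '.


x1: center (3/10, 71/240), radius 1/720; x2: center (17/60, 3/10), radius 1/600; x3: center (-1/4, 0), radius 1/10; x4: center (5/24, 7/24), radius 1/60; x5: center (85/288, 73/288), radius 1/648; x6: center (41/144, 71/288), radius 1/864

Nesting under d4 composes maps z -> c + r*z down each x-path.
tracing x3 down its 1-map path: center (-1/4, 0), radius 1/10
tracing x6 down its 3-map path: center (41/144, 71/288), radius 1/864
tracing x5 down its 3-map path: center (85/288, 73/288), radius 1/648
tracing x4 down its 2-map path: center (5/24, 7/24), radius 1/60
tracing x2 down its 3-map path: center (17/60, 3/10), radius 1/600
tracing x1 down its 3-map path: center (3/10, 71/240), radius 1/720


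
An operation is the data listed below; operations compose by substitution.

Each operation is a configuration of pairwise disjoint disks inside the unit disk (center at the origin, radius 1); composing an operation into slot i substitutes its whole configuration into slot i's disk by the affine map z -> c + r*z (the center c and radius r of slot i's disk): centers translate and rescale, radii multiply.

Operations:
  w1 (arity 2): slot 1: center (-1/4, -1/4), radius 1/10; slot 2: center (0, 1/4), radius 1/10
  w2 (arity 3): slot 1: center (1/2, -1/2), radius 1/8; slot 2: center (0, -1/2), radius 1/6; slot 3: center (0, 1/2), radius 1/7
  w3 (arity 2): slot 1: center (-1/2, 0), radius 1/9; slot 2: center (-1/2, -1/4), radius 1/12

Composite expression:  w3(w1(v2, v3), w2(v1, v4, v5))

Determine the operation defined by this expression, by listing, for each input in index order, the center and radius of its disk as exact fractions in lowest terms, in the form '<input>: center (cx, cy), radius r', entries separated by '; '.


v1: center (-11/24, -7/24), radius 1/96; v2: center (-19/36, -1/36), radius 1/90; v3: center (-1/2, 1/36), radius 1/90; v4: center (-1/2, -7/24), radius 1/72; v5: center (-1/2, -5/24), radius 1/84

Only the slot chain above each v matters under w3; compose those maps.
for v2, the 2-step affine chain lands on center (-19/36, -1/36), radius 1/90
for v3, the 2-step affine chain lands on center (-1/2, 1/36), radius 1/90
for v1, the 2-step affine chain lands on center (-11/24, -7/24), radius 1/96
for v4, the 2-step affine chain lands on center (-1/2, -7/24), radius 1/72
for v5, the 2-step affine chain lands on center (-1/2, -5/24), radius 1/84


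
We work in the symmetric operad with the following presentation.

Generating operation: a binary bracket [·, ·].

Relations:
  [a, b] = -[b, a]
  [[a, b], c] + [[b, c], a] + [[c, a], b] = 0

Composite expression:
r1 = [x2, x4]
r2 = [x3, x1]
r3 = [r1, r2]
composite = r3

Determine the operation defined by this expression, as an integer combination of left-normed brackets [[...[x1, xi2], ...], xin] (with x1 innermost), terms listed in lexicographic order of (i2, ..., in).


[[[x1, x3], x2], x4] - [[[x1, x3], x4], x2]

Antisymmetry and Jacobi reduce to x1-anchored left-normed brackets.
Composite bracket: [[x2, x4], [x3, x1]]
Expanding via [a, b] = ab - ba: 8 signed words (2^3 = 8).
Keep just the words that open with x1:
  the word x1x3x2x4 carries sign +1 and contributes +[[[x1, x3], x2], x4]
  the word x1x3x4x2 carries sign -1 and contributes -[[[x1, x3], x4], x2]


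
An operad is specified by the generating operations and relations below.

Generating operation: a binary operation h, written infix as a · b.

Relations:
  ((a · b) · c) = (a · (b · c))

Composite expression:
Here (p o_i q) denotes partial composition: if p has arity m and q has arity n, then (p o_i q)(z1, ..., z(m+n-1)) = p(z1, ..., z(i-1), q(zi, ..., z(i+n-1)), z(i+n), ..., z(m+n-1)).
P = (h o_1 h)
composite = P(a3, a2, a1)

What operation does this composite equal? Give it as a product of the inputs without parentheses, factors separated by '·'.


a3 · a2 · a1

Key point: h is associative — brackets drop, the a-order remains.
(a3 · a2) linearizes to a3 · a2
((a3 · a2) · a1) linearizes to a3 · a2 · a1


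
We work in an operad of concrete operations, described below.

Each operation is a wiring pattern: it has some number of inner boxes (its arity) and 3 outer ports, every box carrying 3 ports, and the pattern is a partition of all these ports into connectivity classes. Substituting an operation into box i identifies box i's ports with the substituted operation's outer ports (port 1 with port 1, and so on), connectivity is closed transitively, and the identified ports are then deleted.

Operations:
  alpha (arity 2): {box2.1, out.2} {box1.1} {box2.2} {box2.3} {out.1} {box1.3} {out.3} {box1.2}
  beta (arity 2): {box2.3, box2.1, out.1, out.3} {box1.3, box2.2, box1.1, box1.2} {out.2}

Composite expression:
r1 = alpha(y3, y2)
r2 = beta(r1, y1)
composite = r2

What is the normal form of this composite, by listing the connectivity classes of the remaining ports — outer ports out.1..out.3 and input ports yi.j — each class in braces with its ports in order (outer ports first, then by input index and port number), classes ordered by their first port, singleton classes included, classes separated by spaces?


{out.1, out.3, y1.1, y1.3} {out.2} {y1.2, y2.1} {y2.2} {y2.3} {y3.1} {y3.2} {y3.3}

Connectivity passes through glued beta-boundaries; trace each wire chain.
alpha over (y3, y2) gives {out.1} {out.2, y2.1} {out.3} {y2.2} {y2.3} {y3.1} {y3.2} {y3.3}, out.j being that stage's outer ports
beta over (y3, y2, y1) gives {out.1, out.3, y1.1, y1.3} {out.2} {y1.2, y2.1} {y2.2} {y2.3} {y3.1} {y3.2} {y3.3}, out.j being that stage's outer ports


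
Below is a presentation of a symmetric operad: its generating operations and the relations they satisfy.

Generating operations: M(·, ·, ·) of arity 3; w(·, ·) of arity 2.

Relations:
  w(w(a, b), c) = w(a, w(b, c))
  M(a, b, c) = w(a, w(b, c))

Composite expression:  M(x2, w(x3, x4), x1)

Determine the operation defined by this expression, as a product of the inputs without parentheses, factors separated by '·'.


x2 · x3 · x4 · x1

All parenthesizations of M agree; list the x-inputs left to right.
w(x3, x4) flattens to x3 · x4
M(x2, w(x3, x4), x1) flattens to x2 · x3 · x4 · x1


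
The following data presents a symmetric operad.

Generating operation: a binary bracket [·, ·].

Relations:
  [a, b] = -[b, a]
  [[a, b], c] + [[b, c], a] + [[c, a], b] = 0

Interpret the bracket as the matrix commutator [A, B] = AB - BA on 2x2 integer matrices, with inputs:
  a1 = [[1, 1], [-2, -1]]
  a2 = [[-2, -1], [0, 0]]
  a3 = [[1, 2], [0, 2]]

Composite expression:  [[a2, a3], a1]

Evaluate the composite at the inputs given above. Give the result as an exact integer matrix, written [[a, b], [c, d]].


[a2, a3] = [[0, -5], [0, 0]]
[[a2, a3], a1] = [[10, 10], [0, -10]]

[[10, 10], [0, -10]]


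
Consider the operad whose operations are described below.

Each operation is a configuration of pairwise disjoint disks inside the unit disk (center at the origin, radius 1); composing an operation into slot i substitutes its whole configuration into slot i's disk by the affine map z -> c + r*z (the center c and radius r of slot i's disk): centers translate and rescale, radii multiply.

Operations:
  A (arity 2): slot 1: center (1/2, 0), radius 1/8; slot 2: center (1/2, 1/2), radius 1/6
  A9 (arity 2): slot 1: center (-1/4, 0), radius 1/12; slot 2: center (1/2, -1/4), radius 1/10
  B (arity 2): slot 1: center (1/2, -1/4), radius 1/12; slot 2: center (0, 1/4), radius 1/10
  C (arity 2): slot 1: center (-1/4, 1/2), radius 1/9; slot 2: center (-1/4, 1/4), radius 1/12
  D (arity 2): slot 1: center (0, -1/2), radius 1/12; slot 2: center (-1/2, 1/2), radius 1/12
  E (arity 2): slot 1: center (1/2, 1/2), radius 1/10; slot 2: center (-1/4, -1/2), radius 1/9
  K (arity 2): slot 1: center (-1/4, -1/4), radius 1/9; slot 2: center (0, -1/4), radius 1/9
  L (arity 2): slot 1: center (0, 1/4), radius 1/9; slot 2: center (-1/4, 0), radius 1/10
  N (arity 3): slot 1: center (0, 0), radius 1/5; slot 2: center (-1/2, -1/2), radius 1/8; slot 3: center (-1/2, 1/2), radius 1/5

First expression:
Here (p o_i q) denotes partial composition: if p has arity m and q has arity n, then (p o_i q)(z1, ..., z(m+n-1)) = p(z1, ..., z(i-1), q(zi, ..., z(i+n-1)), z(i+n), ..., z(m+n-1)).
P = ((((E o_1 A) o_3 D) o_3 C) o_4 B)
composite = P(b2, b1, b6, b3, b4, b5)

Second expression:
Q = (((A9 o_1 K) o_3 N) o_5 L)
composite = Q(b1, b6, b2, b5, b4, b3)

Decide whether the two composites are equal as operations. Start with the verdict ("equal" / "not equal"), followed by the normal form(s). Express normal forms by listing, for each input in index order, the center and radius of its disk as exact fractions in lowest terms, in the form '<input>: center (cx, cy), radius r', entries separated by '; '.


not equal: they reduce to b1: center (11/20, 11/20), radius 1/60; b2: center (11/20, 1/2), radius 1/80; b3: center (-653/2592, -2869/5184), radius 1/15552; b4: center (-109/432, -2867/5184), radius 1/12960; b5: center (-11/36, -4/9), radius 1/108; b6: center (-109/432, -119/216), radius 1/972 and b1: center (-13/48, -1/48), radius 1/108; b2: center (1/2, -1/4), radius 1/50; b3: center (89/200, -1/5), radius 1/500; b4: center (9/20, -39/200), radius 1/450; b5: center (9/20, -3/10), radius 1/80; b6: center (-1/4, -1/48), radius 1/108

In normal form, the first expression is b1: center (11/20, 11/20), radius 1/60; b2: center (11/20, 1/2), radius 1/80; b3: center (-653/2592, -2869/5184), radius 1/15552; b4: center (-109/432, -2867/5184), radius 1/12960; b5: center (-11/36, -4/9), radius 1/108; b6: center (-109/432, -119/216), radius 1/972
In normal form, the second expression is b1: center (-13/48, -1/48), radius 1/108; b2: center (1/2, -1/4), radius 1/50; b3: center (89/200, -1/5), radius 1/500; b4: center (9/20, -39/200), radius 1/450; b5: center (9/20, -3/10), radius 1/80; b6: center (-1/4, -1/48), radius 1/108
The forms do not match — not equal.


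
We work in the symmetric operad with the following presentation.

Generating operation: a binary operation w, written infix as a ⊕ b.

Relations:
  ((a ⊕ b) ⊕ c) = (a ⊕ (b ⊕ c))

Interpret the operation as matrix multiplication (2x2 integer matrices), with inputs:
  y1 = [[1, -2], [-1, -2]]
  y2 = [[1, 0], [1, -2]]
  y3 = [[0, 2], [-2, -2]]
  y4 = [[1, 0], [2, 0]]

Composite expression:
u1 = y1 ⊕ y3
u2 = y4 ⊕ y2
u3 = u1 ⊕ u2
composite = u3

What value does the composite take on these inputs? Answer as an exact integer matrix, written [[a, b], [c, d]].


[[16, 0], [8, 0]]

(y1 ⊕ y3) = [[4, 6], [4, 2]]
(y4 ⊕ y2) = [[1, 0], [2, 0]]
((y1 ⊕ y3) ⊕ (y4 ⊕ y2)) = [[16, 0], [8, 0]]


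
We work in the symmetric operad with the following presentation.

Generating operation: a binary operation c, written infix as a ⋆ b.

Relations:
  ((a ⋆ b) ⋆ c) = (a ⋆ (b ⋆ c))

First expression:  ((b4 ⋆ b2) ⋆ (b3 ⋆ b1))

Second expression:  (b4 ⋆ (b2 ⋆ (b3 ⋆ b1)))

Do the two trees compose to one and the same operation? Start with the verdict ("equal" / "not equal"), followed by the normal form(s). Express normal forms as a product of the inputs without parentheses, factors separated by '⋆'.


equal: each reduces to b4 ⋆ b2 ⋆ b3 ⋆ b1

The first composite normalizes to b4 ⋆ b2 ⋆ b3 ⋆ b1
The second composite normalizes to b4 ⋆ b2 ⋆ b3 ⋆ b1
The normal forms match — equal.


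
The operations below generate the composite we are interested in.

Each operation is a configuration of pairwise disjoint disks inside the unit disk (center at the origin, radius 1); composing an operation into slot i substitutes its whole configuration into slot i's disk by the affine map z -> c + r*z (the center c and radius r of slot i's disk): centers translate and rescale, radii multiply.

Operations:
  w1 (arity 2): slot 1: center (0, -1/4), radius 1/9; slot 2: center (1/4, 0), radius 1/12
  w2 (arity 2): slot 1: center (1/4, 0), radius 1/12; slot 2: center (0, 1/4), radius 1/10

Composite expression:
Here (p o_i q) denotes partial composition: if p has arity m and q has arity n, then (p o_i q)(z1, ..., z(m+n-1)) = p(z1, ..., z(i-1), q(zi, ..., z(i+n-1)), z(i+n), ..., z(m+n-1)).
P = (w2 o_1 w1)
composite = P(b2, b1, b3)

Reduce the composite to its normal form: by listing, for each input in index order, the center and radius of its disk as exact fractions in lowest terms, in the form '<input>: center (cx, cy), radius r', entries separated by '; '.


Each b-disk chains the slot maps above it in w2; radii multiply.
tracing b2 down its 2-map path: center (1/4, -1/48), radius 1/108
tracing b1 down its 2-map path: center (13/48, 0), radius 1/144
tracing b3 down its 1-map path: center (0, 1/4), radius 1/10

b1: center (13/48, 0), radius 1/144; b2: center (1/4, -1/48), radius 1/108; b3: center (0, 1/4), radius 1/10


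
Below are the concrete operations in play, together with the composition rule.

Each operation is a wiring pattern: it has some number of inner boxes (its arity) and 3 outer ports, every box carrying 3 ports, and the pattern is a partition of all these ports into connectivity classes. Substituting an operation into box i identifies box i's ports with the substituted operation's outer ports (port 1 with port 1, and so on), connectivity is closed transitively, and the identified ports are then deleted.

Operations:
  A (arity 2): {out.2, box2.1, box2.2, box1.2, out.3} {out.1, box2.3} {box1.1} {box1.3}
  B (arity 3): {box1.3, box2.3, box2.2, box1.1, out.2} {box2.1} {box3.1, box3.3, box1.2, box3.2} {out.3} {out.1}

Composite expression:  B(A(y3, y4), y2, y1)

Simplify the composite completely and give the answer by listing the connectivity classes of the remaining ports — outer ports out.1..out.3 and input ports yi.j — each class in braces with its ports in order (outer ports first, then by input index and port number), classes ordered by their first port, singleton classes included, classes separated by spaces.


{out.1} {out.2, y1.1, y1.2, y1.3, y2.2, y2.3, y3.2, y4.1, y4.2, y4.3} {out.3} {y2.1} {y3.1} {y3.3}

Connectivity passes through glued B-boundaries; trace each wire chain.
A over (y3, y4) gives {out.1, y4.3} {out.2, out.3, y3.2, y4.1, y4.2} {y3.1} {y3.3}, out.j being that stage's outer ports
B over (y3, y4, y2, y1) gives {out.1} {out.2, y1.1, y1.2, y1.3, y2.2, y2.3, y3.2, y4.1, y4.2, y4.3} {out.3} {y2.1} {y3.1} {y3.3}, out.j being that stage's outer ports


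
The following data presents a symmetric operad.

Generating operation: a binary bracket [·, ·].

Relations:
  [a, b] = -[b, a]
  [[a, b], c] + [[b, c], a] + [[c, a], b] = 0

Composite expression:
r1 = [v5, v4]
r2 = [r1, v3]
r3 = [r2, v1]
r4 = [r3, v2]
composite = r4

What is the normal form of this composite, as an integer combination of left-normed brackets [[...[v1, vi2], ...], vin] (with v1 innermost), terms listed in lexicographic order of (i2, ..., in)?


Antisymmetry and Jacobi reduce to v1-anchored left-normed brackets.
Composite bracket: [[[[v5, v4], v3], v1], v2]
Under [a, b] = ab - ba we get 16 signed associative words (2^4 = 16).
Coefficients come from the v1-initial words:
  v1v3v4v5v2 (sign -1) contributes -[[[[v1, v3], v4], v5], v2]
  v1v3v5v4v2 (sign +1) contributes +[[[[v1, v3], v5], v4], v2]
  v1v4v5v3v2 (sign +1) contributes +[[[[v1, v4], v5], v3], v2]
  v1v5v4v3v2 (sign -1) contributes -[[[[v1, v5], v4], v3], v2]

-[[[[v1, v3], v4], v5], v2] + [[[[v1, v3], v5], v4], v2] + [[[[v1, v4], v5], v3], v2] - [[[[v1, v5], v4], v3], v2]


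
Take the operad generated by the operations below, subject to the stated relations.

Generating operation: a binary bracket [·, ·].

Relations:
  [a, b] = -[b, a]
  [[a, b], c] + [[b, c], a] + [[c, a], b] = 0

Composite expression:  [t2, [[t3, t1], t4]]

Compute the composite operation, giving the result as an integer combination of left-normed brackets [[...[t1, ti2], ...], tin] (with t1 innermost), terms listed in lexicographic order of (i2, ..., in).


[[[t1, t3], t4], t2]


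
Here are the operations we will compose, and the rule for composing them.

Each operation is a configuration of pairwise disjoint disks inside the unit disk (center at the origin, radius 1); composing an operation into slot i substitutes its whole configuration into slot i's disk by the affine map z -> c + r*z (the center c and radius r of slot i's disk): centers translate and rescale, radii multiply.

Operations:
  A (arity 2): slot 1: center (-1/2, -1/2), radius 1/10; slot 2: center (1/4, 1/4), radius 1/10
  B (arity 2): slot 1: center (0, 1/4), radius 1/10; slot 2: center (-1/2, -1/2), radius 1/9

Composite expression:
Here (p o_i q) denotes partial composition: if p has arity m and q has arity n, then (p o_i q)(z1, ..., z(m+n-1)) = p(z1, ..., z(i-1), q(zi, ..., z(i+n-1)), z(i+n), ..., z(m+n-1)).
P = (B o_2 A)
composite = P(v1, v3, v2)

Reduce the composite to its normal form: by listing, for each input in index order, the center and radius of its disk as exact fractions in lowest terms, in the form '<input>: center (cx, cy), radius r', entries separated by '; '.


v1: center (0, 1/4), radius 1/10; v2: center (-17/36, -17/36), radius 1/90; v3: center (-5/9, -5/9), radius 1/90


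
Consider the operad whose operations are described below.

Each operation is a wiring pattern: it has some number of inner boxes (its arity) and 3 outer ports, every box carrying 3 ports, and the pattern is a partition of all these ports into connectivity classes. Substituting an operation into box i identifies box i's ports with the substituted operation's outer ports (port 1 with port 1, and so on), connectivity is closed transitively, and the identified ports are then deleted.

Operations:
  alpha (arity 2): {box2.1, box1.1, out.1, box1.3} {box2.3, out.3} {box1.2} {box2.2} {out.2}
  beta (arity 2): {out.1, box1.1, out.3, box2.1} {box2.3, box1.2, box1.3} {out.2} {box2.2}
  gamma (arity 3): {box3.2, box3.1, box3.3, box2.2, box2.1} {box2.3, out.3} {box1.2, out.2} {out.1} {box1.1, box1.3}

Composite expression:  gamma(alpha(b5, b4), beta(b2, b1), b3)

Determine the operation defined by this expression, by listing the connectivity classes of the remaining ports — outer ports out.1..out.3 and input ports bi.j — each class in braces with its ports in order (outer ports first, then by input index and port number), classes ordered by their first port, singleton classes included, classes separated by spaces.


Treat the ports identified at gamma as solder joints: merge, then drop.
through alpha, on inputs (b5, b4): {out.1, b4.1, b5.1, b5.3} {out.2} {out.3, b4.3} {b4.2} {b5.2} (out.j = stage outer ports)
through beta, on inputs (b2, b1): {out.1, out.3, b1.1, b2.1} {out.2} {b1.2} {b1.3, b2.2, b2.3} (out.j = stage outer ports)
through gamma, on inputs (b5, b4, b2, b1, b3): {out.1} {out.2} {out.3, b1.1, b2.1, b3.1, b3.2, b3.3} {b1.2} {b1.3, b2.2, b2.3} {b4.1, b4.3, b5.1, b5.3} {b4.2} {b5.2} (out.j = stage outer ports)

{out.1} {out.2} {out.3, b1.1, b2.1, b3.1, b3.2, b3.3} {b1.2} {b1.3, b2.2, b2.3} {b4.1, b4.3, b5.1, b5.3} {b4.2} {b5.2}


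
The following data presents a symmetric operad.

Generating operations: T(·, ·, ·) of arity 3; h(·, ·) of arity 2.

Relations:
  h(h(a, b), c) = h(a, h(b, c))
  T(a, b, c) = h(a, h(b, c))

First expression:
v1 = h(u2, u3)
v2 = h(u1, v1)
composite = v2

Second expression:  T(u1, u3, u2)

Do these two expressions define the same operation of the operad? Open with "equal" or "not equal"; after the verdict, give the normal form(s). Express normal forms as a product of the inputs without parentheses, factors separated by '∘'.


not equal; the first gives u1 ∘ u2 ∘ u3 and the second u1 ∘ u3 ∘ u2

In normal form, the first expression is u1 ∘ u2 ∘ u3
In normal form, the second expression is u1 ∘ u3 ∘ u2
The normal forms differ: not equal.


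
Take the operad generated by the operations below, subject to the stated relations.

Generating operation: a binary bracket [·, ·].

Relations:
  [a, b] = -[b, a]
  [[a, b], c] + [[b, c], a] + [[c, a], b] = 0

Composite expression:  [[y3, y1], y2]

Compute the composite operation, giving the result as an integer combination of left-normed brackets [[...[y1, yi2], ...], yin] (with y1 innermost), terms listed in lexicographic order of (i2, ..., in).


-[[y1, y3], y2]


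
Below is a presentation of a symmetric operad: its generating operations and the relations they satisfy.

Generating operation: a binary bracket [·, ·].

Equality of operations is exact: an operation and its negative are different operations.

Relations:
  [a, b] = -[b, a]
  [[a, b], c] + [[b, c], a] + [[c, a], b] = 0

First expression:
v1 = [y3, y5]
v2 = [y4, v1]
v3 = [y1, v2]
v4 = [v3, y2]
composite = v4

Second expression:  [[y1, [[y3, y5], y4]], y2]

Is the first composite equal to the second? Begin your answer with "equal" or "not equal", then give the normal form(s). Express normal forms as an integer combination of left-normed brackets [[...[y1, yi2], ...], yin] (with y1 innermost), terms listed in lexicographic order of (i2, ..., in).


not equal: they reduce to -[[[[y1, y3], y5], y4], y2] + [[[[y1, y4], y3], y5], y2] - [[[[y1, y4], y5], y3], y2] + [[[[y1, y5], y3], y4], y2] and [[[[y1, y3], y5], y4], y2] - [[[[y1, y4], y3], y5], y2] + [[[[y1, y4], y5], y3], y2] - [[[[y1, y5], y3], y4], y2]

In normal form, the first expression is -[[[[y1, y3], y5], y4], y2] + [[[[y1, y4], y3], y5], y2] - [[[[y1, y4], y5], y3], y2] + [[[[y1, y5], y3], y4], y2]
In normal form, the second expression is [[[[y1, y3], y5], y4], y2] - [[[[y1, y4], y3], y5], y2] + [[[[y1, y4], y5], y3], y2] - [[[[y1, y5], y3], y4], y2]
They disagree, so not equal.


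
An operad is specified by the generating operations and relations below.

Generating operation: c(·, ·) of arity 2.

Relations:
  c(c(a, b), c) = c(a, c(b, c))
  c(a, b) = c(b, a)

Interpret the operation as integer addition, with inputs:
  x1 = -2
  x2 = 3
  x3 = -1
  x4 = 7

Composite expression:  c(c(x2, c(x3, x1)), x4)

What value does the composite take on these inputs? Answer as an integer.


7

c(x3, x1) = -3
c(x2, c(x3, x1)) = 0
c(c(x2, c(x3, x1)), x4) = 7


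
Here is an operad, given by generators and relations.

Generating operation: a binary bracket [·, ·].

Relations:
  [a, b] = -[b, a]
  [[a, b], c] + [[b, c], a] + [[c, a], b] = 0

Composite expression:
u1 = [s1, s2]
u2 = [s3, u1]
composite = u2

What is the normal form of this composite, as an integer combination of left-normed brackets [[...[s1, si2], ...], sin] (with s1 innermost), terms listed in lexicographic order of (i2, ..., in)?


Antisymmetry and Jacobi reduce to s1-anchored left-normed brackets.
Composite bracket: [s3, [s1, s2]]
Applying ab - ba throughout gives 4 signed words (2^2 = 4).
Collect the words opening with s1:
  word s1s2s3 has sign -1, contributing -[[s1, s2], s3]

-[[s1, s2], s3]


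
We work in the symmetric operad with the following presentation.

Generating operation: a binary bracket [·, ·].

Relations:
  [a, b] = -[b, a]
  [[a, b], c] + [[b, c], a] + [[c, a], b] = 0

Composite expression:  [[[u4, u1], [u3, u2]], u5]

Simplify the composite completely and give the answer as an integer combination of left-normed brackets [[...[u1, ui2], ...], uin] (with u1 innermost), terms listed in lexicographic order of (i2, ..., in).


[[[[u1, u4], u2], u3], u5] - [[[[u1, u4], u3], u2], u5]

Left-normed coefficients sit on the u1-initial expansion words.
Composite bracket: [[[u4, u1], [u3, u2]], u5]
Under [a, b] = ab - ba we get 16 signed associative words (2^4 = 16).
Keep just the words that open with u1:
  from u1u4u2u3u5, sign +1: term +[[[[u1, u4], u2], u3], u5]
  from u1u4u3u2u5, sign -1: term -[[[[u1, u4], u3], u2], u5]


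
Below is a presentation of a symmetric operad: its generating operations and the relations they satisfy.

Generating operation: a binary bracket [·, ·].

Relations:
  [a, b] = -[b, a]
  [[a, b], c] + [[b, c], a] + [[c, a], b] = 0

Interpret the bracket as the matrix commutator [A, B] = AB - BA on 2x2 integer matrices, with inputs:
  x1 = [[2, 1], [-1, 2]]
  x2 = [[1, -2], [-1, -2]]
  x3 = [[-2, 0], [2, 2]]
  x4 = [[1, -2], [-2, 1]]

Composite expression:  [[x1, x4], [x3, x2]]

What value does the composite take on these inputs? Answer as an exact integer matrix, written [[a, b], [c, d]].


[[0, -64], [16, 0]]

[x1, x4] = [[-4, 0], [0, 4]]
[x3, x2] = [[4, 8], [2, -4]]
[[x1, x4], [x3, x2]] = [[0, -64], [16, 0]]


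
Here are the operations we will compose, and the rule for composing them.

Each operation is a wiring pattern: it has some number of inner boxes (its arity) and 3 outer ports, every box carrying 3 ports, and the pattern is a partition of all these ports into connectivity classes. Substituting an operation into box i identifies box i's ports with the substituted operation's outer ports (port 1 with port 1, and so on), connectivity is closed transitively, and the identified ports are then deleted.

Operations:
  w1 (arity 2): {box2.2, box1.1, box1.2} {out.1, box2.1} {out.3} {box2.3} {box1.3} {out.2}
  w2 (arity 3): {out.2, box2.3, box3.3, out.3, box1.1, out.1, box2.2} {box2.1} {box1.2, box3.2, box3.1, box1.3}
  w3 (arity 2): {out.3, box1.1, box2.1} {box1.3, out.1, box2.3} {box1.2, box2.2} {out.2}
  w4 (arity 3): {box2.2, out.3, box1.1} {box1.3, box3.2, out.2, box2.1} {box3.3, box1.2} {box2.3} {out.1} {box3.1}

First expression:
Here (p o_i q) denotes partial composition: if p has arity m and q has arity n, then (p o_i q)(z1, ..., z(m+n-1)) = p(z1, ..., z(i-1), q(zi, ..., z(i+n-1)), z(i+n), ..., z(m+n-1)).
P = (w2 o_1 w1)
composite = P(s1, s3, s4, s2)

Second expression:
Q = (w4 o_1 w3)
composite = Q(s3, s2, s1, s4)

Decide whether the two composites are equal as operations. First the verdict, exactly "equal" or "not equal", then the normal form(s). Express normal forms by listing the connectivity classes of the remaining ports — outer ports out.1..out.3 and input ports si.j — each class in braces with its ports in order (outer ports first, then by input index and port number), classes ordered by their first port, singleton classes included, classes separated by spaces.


not equal: they reduce to {out.1, out.2, out.3, s2.3, s3.1, s4.2, s4.3} {s1.1, s1.2, s3.2} {s1.3} {s2.1, s2.2} {s3.3} {s4.1} and {out.1} {out.2, s1.1, s2.1, s3.1, s4.2} {out.3, s1.2, s2.3, s3.3} {s1.3} {s2.2, s3.2} {s4.1} {s4.3}


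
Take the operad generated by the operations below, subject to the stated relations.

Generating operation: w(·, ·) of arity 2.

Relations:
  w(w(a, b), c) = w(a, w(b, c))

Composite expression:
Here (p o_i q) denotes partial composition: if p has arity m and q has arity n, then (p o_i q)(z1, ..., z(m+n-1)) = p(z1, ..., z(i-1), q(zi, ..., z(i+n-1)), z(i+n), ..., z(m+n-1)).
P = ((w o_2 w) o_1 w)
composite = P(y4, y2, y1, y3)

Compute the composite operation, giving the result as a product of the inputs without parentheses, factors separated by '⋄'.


y4 ⋄ y2 ⋄ y1 ⋄ y3


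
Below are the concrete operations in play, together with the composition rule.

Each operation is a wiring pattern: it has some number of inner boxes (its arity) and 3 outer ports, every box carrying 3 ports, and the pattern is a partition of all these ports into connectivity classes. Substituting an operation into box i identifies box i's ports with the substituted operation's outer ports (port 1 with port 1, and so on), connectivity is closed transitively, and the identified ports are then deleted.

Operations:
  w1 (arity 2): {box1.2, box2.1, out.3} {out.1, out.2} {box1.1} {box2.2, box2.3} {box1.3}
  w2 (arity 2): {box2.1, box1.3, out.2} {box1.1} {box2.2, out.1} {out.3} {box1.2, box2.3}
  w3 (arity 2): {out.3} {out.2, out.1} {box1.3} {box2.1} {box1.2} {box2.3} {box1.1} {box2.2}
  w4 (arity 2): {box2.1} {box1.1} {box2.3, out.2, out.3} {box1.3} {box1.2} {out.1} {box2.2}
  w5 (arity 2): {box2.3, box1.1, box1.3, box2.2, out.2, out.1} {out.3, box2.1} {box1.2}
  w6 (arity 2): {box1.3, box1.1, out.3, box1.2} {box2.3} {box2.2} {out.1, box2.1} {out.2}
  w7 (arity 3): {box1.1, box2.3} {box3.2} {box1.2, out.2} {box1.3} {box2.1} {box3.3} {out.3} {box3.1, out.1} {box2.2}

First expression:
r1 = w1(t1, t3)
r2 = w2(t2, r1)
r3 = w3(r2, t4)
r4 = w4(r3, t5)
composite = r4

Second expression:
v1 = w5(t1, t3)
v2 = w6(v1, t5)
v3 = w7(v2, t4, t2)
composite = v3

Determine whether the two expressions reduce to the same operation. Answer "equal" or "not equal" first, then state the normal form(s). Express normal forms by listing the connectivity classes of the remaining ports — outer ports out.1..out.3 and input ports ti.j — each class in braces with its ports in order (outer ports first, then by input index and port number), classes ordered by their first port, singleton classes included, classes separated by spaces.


not equal: they reduce to {out.1} {out.2, out.3, t5.3} {t1.1} {t1.2, t2.2, t3.1} {t1.3} {t2.1} {t2.3} {t3.2, t3.3} {t4.1} {t4.2} {t4.3} {t5.1} {t5.2} and {out.1, t2.1} {out.2} {out.3} {t1.1, t1.3, t3.1, t3.2, t3.3} {t1.2} {t2.2} {t2.3} {t4.1} {t4.2} {t4.3, t5.1} {t5.2} {t5.3}

Reducing the first expression gives {out.1} {out.2, out.3, t5.3} {t1.1} {t1.2, t2.2, t3.1} {t1.3} {t2.1} {t2.3} {t3.2, t3.3} {t4.1} {t4.2} {t4.3} {t5.1} {t5.2}
Reducing the second expression gives {out.1, t2.1} {out.2} {out.3} {t1.1, t1.3, t3.1, t3.2, t3.3} {t1.2} {t2.2} {t2.3} {t4.1} {t4.2} {t4.3, t5.1} {t5.2} {t5.3}
The normal forms differ: not equal.


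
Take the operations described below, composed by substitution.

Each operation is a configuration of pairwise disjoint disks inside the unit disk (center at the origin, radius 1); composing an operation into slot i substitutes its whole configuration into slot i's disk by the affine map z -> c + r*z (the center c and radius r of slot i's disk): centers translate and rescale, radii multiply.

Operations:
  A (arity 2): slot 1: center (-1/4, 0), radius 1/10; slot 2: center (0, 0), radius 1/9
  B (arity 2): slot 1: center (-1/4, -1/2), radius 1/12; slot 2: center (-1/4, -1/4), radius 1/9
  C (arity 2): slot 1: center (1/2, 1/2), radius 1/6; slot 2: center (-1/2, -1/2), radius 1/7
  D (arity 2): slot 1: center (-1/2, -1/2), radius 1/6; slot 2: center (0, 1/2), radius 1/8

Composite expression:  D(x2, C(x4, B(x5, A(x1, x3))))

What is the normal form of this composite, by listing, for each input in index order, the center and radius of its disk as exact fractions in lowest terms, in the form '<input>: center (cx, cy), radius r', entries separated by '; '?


x1: center (-17/252, 97/224), radius 1/5040; x2: center (-1/2, -1/2), radius 1/6; x3: center (-15/224, 97/224), radius 1/4536; x4: center (1/16, 9/16), radius 1/48; x5: center (-15/224, 3/7), radius 1/672

Affine substitution under D: radii multiply and x-centers shift.
input x2: applying the 1 nested substitution gives center (-1/2, -1/2), radius 1/6
input x4: applying the 2 nested substitutions gives center (1/16, 9/16), radius 1/48
input x5: applying the 3 nested substitutions gives center (-15/224, 3/7), radius 1/672
input x1: applying the 4 nested substitutions gives center (-17/252, 97/224), radius 1/5040
input x3: applying the 4 nested substitutions gives center (-15/224, 97/224), radius 1/4536


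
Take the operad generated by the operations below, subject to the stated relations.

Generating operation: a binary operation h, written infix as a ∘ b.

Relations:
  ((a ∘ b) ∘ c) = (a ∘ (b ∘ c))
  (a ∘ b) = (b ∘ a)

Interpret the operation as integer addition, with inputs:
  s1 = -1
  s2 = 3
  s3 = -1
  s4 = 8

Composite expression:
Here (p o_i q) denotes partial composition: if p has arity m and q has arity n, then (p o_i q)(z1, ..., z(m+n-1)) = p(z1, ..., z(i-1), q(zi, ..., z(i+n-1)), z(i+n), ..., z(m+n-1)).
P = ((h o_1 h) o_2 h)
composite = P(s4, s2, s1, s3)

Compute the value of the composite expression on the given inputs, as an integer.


9

(s2 ∘ s1) = 2
(s4 ∘ (s2 ∘ s1)) = 10
((s4 ∘ (s2 ∘ s1)) ∘ s3) = 9


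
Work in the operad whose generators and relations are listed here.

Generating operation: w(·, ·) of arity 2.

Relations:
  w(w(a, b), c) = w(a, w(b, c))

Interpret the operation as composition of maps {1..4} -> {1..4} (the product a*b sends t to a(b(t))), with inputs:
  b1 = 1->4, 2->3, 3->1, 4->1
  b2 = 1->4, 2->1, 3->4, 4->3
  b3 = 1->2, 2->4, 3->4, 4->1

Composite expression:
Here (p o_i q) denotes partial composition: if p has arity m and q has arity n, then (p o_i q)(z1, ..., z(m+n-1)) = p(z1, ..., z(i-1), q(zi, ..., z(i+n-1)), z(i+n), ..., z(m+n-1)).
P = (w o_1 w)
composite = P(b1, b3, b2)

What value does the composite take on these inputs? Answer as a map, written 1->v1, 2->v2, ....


w(b1, b3) = 1->3, 2->1, 3->1, 4->4
w(w(b1, b3), b2) = 1->4, 2->3, 3->4, 4->1

1->4, 2->3, 3->4, 4->1


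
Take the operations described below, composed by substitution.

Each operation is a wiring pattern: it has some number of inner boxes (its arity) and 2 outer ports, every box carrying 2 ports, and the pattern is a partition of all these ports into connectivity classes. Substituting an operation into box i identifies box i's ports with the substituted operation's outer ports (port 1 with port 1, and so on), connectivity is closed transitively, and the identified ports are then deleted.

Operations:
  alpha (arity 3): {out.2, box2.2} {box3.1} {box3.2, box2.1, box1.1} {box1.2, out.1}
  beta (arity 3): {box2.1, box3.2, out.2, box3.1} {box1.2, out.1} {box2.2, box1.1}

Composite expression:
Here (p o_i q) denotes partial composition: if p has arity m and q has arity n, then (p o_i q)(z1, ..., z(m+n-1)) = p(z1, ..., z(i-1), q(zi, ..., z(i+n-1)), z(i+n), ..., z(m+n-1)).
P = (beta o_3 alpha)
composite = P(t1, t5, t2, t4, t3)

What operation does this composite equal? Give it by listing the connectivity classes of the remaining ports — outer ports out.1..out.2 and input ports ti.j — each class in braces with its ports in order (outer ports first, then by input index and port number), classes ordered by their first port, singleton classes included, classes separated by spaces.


{out.1, t1.2} {out.2, t2.2, t4.2, t5.1} {t1.1, t5.2} {t2.1, t3.2, t4.1} {t3.1}

Substituting into beta glues patterns; closure does the rest.
after alpha, the pattern on (t2, t4, t3) reads {out.1, t2.2} {out.2, t4.2} {t2.1, t3.2, t4.1} {t3.1} (out.j = its outer ports)
after beta, the pattern on (t1, t5, t2, t4, t3) reads {out.1, t1.2} {out.2, t2.2, t4.2, t5.1} {t1.1, t5.2} {t2.1, t3.2, t4.1} {t3.1} (out.j = its outer ports)


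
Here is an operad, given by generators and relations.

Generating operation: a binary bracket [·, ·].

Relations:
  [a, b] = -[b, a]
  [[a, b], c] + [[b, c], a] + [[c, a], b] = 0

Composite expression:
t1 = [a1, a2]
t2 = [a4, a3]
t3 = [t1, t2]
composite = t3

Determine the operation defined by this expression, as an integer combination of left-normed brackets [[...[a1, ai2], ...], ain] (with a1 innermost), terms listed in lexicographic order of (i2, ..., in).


-[[[a1, a2], a3], a4] + [[[a1, a2], a4], a3]


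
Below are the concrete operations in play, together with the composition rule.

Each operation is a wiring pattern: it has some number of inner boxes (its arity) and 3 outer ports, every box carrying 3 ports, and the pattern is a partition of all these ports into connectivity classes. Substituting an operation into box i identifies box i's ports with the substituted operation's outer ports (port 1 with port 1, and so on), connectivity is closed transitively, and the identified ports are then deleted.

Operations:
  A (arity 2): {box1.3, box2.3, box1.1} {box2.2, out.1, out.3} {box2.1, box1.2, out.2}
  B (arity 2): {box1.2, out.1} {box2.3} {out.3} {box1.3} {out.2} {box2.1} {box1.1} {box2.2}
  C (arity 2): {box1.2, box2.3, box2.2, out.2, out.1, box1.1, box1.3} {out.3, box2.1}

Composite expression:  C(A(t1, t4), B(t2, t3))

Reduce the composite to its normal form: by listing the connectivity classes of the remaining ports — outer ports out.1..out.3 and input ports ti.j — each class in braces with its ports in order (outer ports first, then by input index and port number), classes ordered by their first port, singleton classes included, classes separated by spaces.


Reachability decides: close wires over C-identified ports.
the subtree at A composes to {out.1, out.3, t4.2} {out.2, t1.2, t4.1} {t1.1, t1.3, t4.3} on (t1, t4); out.j = own outer ports
the subtree at B composes to {out.1, t2.2} {out.2} {out.3} {t2.1} {t2.3} {t3.1} {t3.2} {t3.3} on (t2, t3); out.j = own outer ports
the subtree at C composes to {out.1, out.2, t1.2, t4.1, t4.2} {out.3, t2.2} {t1.1, t1.3, t4.3} {t2.1} {t2.3} {t3.1} {t3.2} {t3.3} on (t1, t4, t2, t3); out.j = own outer ports

{out.1, out.2, t1.2, t4.1, t4.2} {out.3, t2.2} {t1.1, t1.3, t4.3} {t2.1} {t2.3} {t3.1} {t3.2} {t3.3}
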